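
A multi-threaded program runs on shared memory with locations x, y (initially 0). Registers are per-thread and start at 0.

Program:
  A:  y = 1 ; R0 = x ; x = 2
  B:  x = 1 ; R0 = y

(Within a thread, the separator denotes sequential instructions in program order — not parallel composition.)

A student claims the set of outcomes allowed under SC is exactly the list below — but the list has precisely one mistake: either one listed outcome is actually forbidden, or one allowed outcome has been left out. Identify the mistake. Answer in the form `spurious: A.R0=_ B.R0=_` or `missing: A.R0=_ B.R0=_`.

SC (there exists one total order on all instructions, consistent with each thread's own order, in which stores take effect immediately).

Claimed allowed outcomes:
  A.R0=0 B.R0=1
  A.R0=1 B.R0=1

outcome vector order: (A.R0,B.R0)
under SC → (0,1); (1,0); (1,1)
SC∖claimed = {(1,0)}

missing: A.R0=1 B.R0=0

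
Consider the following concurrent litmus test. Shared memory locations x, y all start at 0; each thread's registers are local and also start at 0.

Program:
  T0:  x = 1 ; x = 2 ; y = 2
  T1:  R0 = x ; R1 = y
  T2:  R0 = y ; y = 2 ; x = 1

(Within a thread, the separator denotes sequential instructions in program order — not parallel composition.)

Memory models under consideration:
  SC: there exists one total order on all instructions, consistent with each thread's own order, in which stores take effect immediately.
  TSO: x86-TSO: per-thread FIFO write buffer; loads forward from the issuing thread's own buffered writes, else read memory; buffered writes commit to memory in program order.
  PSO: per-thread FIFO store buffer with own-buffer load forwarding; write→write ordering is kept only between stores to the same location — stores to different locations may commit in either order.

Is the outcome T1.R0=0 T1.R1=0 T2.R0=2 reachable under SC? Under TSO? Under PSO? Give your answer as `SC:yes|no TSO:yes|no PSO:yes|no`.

outcome vector order: (T1.R0,T1.R1,T2.R0)
under SC → (0,0,0), (0,0,2), (0,2,0), (0,2,2), (1,0,0), (1,0,2), (1,2,0), (1,2,2), (2,0,0), (2,0,2), (2,2,0), (2,2,2)
under TSO → (0,0,0), (0,0,2), (0,2,0), (0,2,2), (1,0,0), (1,0,2), (1,2,0), (1,2,2), (2,0,0), (2,0,2), (2,2,0), (2,2,2)
under PSO → (0,0,0), (0,0,2), (0,2,0), (0,2,2), (1,0,0), (1,0,2), (1,2,0), (1,2,2), (2,0,0), (2,0,2), (2,2,0), (2,2,2)
target (0,0,2) ∈ {SC,TSO,PSO}

SC:yes TSO:yes PSO:yes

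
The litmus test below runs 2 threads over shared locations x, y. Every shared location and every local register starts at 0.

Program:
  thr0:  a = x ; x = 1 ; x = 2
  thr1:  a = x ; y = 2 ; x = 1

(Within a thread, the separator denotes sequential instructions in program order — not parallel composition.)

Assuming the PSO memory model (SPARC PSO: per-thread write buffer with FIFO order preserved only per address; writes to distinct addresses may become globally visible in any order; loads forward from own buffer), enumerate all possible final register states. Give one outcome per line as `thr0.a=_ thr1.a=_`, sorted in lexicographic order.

outcome vector order: (thr0.a,thr1.a)
|PSO outcomes| = 4

thr0.a=0 thr1.a=0
thr0.a=0 thr1.a=1
thr0.a=0 thr1.a=2
thr0.a=1 thr1.a=0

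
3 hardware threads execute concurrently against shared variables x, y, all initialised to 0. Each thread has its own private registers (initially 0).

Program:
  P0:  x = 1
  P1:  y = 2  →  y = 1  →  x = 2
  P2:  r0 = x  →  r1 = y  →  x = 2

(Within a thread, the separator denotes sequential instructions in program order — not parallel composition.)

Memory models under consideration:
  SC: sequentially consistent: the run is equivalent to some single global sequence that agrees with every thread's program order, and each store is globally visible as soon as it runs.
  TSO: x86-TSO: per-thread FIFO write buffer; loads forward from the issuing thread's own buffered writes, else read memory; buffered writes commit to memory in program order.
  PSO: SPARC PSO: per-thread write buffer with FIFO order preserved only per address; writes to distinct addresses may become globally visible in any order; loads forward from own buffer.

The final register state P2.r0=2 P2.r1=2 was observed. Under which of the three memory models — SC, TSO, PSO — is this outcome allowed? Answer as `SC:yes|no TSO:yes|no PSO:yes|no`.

outcome vector order: (P2.r0,P2.r1)
SC: 7 outcomes — {00, 01, 02, 10, 11, 12, 21}
TSO: 7 outcomes — {00, 01, 02, 10, 11, 12, 21}
PSO: 9 outcomes — {00, 01, 02, 10, 11, 12, 20, 21, 22}
target 22 ∈ {PSO}

SC:no TSO:no PSO:yes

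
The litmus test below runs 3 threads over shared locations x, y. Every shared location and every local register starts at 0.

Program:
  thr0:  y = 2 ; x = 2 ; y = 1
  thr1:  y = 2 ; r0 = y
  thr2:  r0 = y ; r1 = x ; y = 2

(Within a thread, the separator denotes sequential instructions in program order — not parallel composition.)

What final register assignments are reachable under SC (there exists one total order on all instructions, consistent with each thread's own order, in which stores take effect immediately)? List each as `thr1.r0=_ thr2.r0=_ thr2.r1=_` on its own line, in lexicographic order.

thr1.r0=1 thr2.r0=0 thr2.r1=0
thr1.r0=1 thr2.r0=0 thr2.r1=2
thr1.r0=1 thr2.r0=1 thr2.r1=2
thr1.r0=1 thr2.r0=2 thr2.r1=0
thr1.r0=1 thr2.r0=2 thr2.r1=2
thr1.r0=2 thr2.r0=0 thr2.r1=0
thr1.r0=2 thr2.r0=0 thr2.r1=2
thr1.r0=2 thr2.r0=1 thr2.r1=2
thr1.r0=2 thr2.r0=2 thr2.r1=0
thr1.r0=2 thr2.r0=2 thr2.r1=2

outcome vector order: (thr1.r0,thr2.r0,thr2.r1)
|SC outcomes| = 10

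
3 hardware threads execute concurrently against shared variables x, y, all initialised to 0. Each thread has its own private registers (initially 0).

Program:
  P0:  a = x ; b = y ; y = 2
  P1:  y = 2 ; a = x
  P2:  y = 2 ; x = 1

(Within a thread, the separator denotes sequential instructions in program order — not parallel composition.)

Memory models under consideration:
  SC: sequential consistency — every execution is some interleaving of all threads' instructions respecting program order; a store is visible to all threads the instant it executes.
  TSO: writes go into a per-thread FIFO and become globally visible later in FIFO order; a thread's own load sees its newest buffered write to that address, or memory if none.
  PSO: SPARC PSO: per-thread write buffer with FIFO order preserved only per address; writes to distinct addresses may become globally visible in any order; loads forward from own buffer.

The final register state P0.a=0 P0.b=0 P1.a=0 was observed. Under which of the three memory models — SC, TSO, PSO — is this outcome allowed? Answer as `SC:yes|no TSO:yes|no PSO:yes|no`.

outcome vector order: (P0.a,P0.b,P1.a)
under SC → 0/0/0; 0/0/1; 0/2/0; 0/2/1; 1/2/0; 1/2/1
under TSO → 0/0/0; 0/0/1; 0/2/0; 0/2/1; 1/2/0; 1/2/1
under PSO → 0/0/0; 0/0/1; 0/2/0; 0/2/1; 1/0/0; 1/0/1; 1/2/0; 1/2/1
target 0/0/0 ∈ {SC,TSO,PSO}

SC:yes TSO:yes PSO:yes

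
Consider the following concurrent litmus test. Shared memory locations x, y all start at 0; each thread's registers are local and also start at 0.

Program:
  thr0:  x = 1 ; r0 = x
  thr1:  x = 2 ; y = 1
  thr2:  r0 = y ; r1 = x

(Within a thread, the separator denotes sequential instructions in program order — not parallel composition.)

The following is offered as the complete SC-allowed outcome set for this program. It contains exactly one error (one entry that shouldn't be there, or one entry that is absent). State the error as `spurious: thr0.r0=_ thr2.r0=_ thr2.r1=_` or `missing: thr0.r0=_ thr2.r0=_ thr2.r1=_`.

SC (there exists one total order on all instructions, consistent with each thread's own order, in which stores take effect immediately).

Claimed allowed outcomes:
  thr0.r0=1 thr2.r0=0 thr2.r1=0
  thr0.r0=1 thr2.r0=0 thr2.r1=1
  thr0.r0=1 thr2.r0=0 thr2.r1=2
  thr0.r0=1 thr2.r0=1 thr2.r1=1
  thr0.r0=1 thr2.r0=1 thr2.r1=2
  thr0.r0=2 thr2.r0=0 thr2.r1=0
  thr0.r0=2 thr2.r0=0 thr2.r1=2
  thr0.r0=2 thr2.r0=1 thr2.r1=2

missing: thr0.r0=2 thr2.r0=0 thr2.r1=1

outcome vector order: (thr0.r0,thr2.r0,thr2.r1)
SC (9): 1/0/0, 1/0/1, 1/0/2, 1/1/1, 1/1/2, 2/0/0, 2/0/1, 2/0/2, 2/1/2
SC∖claimed = {2/0/1}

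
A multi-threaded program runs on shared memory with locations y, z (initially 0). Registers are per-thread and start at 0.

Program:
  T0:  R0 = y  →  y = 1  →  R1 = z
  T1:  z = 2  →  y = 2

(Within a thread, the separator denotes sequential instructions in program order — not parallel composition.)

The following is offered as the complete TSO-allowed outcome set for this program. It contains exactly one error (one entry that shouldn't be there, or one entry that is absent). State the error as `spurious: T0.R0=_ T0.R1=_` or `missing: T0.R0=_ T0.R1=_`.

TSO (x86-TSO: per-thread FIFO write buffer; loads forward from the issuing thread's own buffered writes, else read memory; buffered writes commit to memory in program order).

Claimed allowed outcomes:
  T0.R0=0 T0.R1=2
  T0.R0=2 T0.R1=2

outcome vector order: (T0.R0,T0.R1)
TSO (3): <0 0> <0 2> <2 2>
TSO∖claimed = {<0 0>}

missing: T0.R0=0 T0.R1=0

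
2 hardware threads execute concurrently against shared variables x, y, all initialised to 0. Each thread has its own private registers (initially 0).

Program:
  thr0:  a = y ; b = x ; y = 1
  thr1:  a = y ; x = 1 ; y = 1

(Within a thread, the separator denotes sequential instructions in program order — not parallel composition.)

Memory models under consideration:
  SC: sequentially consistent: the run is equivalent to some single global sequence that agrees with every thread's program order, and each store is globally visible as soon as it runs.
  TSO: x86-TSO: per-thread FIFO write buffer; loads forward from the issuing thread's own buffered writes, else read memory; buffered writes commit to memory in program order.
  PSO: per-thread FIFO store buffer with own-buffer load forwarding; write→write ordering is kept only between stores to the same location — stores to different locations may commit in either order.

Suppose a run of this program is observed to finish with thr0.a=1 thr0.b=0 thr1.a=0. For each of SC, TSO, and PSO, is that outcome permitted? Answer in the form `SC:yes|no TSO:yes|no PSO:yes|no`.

SC:no TSO:no PSO:yes

outcome vector order: (thr0.a,thr0.b,thr1.a)
under SC → 000; 001; 010; 110
under TSO → 000; 001; 010; 110
under PSO → 000; 001; 010; 100; 110
target 100 ∈ {PSO}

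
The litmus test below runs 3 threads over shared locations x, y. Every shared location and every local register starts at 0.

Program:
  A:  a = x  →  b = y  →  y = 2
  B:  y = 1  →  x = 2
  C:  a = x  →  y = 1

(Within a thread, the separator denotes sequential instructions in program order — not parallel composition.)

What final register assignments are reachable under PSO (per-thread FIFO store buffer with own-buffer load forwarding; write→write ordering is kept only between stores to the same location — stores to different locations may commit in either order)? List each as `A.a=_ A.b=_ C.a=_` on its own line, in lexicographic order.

A.a=0 A.b=0 C.a=0
A.a=0 A.b=0 C.a=2
A.a=0 A.b=1 C.a=0
A.a=0 A.b=1 C.a=2
A.a=2 A.b=0 C.a=0
A.a=2 A.b=0 C.a=2
A.a=2 A.b=1 C.a=0
A.a=2 A.b=1 C.a=2

outcome vector order: (A.a,A.b,C.a)
|PSO outcomes| = 8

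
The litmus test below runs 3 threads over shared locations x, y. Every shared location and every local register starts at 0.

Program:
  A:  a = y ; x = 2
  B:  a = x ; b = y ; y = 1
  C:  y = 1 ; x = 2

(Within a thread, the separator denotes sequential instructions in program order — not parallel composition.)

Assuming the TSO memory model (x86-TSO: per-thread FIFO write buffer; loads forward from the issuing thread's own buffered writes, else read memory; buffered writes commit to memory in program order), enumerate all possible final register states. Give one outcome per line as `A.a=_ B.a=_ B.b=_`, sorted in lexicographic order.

outcome vector order: (A.a,B.a,B.b)
|TSO outcomes| = 7

A.a=0 B.a=0 B.b=0
A.a=0 B.a=0 B.b=1
A.a=0 B.a=2 B.b=0
A.a=0 B.a=2 B.b=1
A.a=1 B.a=0 B.b=0
A.a=1 B.a=0 B.b=1
A.a=1 B.a=2 B.b=1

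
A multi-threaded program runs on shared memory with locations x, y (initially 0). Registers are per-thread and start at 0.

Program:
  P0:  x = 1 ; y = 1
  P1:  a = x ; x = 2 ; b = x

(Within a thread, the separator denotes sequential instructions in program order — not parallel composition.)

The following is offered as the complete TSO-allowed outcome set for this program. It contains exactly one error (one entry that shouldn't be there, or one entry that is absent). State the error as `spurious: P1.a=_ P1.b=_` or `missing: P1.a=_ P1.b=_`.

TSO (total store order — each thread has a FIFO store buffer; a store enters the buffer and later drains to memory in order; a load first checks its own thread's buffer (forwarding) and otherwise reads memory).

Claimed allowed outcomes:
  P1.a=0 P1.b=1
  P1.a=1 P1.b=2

missing: P1.a=0 P1.b=2

outcome vector order: (P1.a,P1.b)
TSO: 3 outcomes — {<0 1>, <0 2>, <1 2>}
TSO∖claimed = {<0 2>}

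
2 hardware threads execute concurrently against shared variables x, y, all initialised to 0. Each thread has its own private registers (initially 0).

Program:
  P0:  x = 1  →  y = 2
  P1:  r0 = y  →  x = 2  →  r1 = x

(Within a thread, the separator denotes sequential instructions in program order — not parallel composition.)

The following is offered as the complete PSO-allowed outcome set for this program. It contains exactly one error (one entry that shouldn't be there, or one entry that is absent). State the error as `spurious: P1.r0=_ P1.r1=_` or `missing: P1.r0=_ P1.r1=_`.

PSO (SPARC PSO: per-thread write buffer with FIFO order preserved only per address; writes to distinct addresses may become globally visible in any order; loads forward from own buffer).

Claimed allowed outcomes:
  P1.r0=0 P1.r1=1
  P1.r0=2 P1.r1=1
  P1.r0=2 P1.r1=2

missing: P1.r0=0 P1.r1=2

outcome vector order: (P1.r0,P1.r1)
under PSO → 01; 02; 21; 22
PSO∖claimed = {02}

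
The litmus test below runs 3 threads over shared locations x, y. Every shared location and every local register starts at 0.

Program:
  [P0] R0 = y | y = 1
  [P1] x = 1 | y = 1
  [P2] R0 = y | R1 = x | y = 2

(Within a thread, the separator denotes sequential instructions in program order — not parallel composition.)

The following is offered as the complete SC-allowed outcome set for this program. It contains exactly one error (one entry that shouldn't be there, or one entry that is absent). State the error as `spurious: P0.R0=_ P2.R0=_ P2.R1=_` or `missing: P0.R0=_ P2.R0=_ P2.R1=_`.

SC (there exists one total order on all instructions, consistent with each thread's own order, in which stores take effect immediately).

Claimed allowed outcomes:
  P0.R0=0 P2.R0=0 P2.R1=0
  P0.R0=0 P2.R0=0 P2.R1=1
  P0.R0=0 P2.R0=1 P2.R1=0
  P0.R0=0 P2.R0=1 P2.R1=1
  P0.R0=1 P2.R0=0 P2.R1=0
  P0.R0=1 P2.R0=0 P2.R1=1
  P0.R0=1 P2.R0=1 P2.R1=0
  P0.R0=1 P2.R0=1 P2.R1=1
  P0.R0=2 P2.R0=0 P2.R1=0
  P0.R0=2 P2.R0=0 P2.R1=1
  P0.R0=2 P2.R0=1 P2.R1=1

outcome vector order: (P0.R0,P2.R0,P2.R1)
SC (10): <0 0 0>; <0 0 1>; <0 1 0>; <0 1 1>; <1 0 0>; <1 0 1>; <1 1 1>; <2 0 0>; <2 0 1>; <2 1 1>
claimed∖SC = {<1 1 0>}

spurious: P0.R0=1 P2.R0=1 P2.R1=0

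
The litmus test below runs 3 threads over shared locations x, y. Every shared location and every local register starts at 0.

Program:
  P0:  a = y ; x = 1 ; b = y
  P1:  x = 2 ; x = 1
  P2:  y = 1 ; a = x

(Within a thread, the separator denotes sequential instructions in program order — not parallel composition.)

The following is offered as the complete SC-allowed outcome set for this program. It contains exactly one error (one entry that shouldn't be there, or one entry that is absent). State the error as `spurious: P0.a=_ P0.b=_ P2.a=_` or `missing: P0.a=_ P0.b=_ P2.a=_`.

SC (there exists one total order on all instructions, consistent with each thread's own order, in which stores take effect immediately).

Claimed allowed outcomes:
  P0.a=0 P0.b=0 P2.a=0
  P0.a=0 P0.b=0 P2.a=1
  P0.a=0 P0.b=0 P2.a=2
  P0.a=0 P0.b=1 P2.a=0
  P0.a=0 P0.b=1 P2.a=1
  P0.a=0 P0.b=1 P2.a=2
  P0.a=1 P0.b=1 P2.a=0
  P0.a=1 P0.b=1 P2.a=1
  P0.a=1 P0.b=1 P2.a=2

spurious: P0.a=0 P0.b=0 P2.a=0

outcome vector order: (P0.a,P0.b,P2.a)
under SC → 0/0/1, 0/0/2, 0/1/0, 0/1/1, 0/1/2, 1/1/0, 1/1/1, 1/1/2
claimed∖SC = {0/0/0}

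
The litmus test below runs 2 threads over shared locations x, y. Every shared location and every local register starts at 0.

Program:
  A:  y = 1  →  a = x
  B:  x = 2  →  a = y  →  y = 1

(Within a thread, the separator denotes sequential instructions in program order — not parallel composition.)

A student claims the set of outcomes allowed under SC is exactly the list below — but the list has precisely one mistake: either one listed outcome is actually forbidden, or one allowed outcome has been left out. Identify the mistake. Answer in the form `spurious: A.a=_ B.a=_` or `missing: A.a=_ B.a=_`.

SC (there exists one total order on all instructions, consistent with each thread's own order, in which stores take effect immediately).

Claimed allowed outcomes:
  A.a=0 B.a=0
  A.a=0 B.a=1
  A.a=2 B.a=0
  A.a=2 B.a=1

spurious: A.a=0 B.a=0

outcome vector order: (A.a,B.a)
under SC → (0,1), (2,0), (2,1)
claimed∖SC = {(0,0)}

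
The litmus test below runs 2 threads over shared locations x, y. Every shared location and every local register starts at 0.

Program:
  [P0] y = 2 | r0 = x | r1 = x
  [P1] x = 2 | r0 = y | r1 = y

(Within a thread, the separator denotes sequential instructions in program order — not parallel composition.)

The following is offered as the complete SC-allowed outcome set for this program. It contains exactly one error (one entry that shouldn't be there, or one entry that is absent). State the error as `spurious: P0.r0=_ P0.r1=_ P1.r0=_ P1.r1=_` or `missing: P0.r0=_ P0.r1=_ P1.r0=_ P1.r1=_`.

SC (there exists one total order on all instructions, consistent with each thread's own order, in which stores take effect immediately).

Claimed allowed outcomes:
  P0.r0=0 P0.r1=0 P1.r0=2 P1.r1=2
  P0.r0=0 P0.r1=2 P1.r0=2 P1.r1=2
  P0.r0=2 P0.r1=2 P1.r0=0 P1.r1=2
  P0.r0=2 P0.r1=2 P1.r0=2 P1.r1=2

missing: P0.r0=2 P0.r1=2 P1.r0=0 P1.r1=0

outcome vector order: (P0.r0,P0.r1,P1.r0,P1.r1)
under SC → <0 0 2 2> <0 2 2 2> <2 2 0 0> <2 2 0 2> <2 2 2 2>
SC∖claimed = {<2 2 0 0>}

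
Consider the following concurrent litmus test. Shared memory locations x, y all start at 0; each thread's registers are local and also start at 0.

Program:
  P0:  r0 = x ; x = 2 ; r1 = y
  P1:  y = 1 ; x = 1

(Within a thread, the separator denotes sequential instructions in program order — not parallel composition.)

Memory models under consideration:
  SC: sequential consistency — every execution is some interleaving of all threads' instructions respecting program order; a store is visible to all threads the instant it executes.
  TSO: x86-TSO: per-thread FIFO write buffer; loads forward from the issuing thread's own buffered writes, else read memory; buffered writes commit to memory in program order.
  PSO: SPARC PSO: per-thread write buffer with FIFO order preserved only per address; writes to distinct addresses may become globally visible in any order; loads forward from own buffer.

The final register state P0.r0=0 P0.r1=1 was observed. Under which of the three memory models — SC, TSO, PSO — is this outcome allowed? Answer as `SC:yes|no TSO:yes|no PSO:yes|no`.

outcome vector order: (P0.r0,P0.r1)
SC (3): (0,0), (0,1), (1,1)
TSO (3): (0,0), (0,1), (1,1)
PSO (4): (0,0), (0,1), (1,0), (1,1)
target (0,1) ∈ {SC,TSO,PSO}

SC:yes TSO:yes PSO:yes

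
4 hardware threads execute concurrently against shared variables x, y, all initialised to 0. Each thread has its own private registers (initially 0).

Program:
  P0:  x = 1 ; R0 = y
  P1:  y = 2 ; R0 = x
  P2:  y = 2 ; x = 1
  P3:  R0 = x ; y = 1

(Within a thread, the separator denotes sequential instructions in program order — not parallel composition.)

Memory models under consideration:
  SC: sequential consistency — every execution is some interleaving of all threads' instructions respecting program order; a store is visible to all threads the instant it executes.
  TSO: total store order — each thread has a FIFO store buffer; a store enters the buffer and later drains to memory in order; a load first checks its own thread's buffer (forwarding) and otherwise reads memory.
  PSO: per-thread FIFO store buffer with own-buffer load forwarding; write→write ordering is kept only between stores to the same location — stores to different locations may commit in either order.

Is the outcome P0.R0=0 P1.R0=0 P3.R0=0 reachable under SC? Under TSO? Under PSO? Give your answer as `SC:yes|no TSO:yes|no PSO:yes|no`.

outcome vector order: (P0.R0,P1.R0,P3.R0)
SC: 10 outcomes — {0/1/0, 0/1/1, 1/0/0, 1/0/1, 1/1/0, 1/1/1, 2/0/0, 2/0/1, 2/1/0, 2/1/1}
TSO: 12 outcomes — {0/0/0, 0/0/1, 0/1/0, 0/1/1, 1/0/0, 1/0/1, 1/1/0, 1/1/1, 2/0/0, 2/0/1, 2/1/0, 2/1/1}
PSO: 12 outcomes — {0/0/0, 0/0/1, 0/1/0, 0/1/1, 1/0/0, 1/0/1, 1/1/0, 1/1/1, 2/0/0, 2/0/1, 2/1/0, 2/1/1}
target 0/0/0 ∈ {TSO,PSO}

SC:no TSO:yes PSO:yes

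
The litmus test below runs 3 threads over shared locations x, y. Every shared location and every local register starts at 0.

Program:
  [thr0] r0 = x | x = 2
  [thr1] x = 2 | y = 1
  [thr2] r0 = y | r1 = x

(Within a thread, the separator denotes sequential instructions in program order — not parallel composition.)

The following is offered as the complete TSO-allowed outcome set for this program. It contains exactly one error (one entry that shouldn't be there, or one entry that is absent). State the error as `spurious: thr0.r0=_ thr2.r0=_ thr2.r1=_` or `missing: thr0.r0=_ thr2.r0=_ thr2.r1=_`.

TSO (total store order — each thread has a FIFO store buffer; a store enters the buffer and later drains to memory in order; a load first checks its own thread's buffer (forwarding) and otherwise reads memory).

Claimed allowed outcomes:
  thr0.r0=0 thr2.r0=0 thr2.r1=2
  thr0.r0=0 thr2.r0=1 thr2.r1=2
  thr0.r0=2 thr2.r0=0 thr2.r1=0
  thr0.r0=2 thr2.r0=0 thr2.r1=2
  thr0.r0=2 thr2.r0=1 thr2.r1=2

missing: thr0.r0=0 thr2.r0=0 thr2.r1=0

outcome vector order: (thr0.r0,thr2.r0,thr2.r1)
TSO: 6 outcomes — {000, 002, 012, 200, 202, 212}
TSO∖claimed = {000}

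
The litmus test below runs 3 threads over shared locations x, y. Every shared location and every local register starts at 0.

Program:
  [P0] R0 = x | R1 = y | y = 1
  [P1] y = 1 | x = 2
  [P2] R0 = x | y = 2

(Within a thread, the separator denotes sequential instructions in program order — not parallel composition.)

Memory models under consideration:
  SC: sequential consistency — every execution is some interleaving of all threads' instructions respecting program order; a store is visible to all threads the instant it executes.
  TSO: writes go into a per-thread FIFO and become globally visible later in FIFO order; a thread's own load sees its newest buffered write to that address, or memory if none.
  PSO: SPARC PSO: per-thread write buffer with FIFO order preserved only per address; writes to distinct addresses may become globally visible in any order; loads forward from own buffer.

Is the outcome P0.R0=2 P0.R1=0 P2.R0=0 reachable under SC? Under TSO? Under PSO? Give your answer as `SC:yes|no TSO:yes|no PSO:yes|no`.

SC:no TSO:no PSO:yes

outcome vector order: (P0.R0,P0.R1,P2.R0)
under SC → (0,0,0); (0,0,2); (0,1,0); (0,1,2); (0,2,0); (0,2,2); (2,1,0); (2,1,2); (2,2,0); (2,2,2)
under TSO → (0,0,0); (0,0,2); (0,1,0); (0,1,2); (0,2,0); (0,2,2); (2,1,0); (2,1,2); (2,2,0); (2,2,2)
under PSO → (0,0,0); (0,0,2); (0,1,0); (0,1,2); (0,2,0); (0,2,2); (2,0,0); (2,0,2); (2,1,0); (2,1,2); (2,2,0); (2,2,2)
target (2,0,0) ∈ {PSO}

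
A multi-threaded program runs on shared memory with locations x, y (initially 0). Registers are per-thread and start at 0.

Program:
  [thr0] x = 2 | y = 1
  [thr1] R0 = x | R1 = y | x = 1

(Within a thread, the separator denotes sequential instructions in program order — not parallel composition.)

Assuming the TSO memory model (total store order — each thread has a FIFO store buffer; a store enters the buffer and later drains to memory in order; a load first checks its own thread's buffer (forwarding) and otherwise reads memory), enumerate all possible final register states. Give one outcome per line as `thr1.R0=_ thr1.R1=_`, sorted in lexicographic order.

thr1.R0=0 thr1.R1=0
thr1.R0=0 thr1.R1=1
thr1.R0=2 thr1.R1=0
thr1.R0=2 thr1.R1=1

outcome vector order: (thr1.R0,thr1.R1)
|TSO outcomes| = 4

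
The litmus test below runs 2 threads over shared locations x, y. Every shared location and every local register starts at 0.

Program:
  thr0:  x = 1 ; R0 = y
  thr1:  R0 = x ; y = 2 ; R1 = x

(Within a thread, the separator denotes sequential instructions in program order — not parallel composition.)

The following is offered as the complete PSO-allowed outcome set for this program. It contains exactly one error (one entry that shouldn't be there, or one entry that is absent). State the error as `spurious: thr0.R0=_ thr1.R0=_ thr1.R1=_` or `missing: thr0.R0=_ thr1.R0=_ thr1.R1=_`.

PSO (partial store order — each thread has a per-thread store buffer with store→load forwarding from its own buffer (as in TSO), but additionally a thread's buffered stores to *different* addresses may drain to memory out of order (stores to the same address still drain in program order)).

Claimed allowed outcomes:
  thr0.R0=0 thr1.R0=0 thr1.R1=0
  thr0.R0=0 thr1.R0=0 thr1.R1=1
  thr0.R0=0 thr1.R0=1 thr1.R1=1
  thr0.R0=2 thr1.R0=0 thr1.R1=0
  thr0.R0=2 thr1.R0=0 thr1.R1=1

outcome vector order: (thr0.R0,thr1.R0,thr1.R1)
[PSO] allowed = {<0 0 0>; <0 0 1>; <0 1 1>; <2 0 0>; <2 0 1>; <2 1 1>}
PSO∖claimed = {<2 1 1>}

missing: thr0.R0=2 thr1.R0=1 thr1.R1=1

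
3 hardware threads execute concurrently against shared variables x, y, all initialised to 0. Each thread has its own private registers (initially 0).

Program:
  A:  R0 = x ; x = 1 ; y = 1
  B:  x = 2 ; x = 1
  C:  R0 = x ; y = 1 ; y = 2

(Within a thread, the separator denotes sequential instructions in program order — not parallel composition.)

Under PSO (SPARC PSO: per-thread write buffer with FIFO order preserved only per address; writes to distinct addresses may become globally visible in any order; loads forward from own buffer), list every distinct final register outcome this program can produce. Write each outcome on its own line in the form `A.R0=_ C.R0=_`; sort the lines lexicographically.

outcome vector order: (A.R0,C.R0)
|PSO outcomes| = 9

A.R0=0 C.R0=0
A.R0=0 C.R0=1
A.R0=0 C.R0=2
A.R0=1 C.R0=0
A.R0=1 C.R0=1
A.R0=1 C.R0=2
A.R0=2 C.R0=0
A.R0=2 C.R0=1
A.R0=2 C.R0=2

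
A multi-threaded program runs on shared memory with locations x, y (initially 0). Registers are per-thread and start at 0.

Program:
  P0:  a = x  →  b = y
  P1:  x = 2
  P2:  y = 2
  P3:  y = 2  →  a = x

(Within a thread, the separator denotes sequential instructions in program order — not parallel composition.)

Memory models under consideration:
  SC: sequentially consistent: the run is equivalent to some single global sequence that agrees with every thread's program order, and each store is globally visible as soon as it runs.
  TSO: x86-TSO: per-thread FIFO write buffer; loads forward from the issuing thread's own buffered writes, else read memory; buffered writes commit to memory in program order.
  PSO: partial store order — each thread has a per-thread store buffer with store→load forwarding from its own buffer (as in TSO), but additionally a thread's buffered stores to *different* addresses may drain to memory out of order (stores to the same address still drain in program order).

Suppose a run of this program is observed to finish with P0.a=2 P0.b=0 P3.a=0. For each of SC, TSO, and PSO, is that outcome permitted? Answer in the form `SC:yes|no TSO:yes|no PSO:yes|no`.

outcome vector order: (P0.a,P0.b,P3.a)
SC (7): (0,0,0); (0,0,2); (0,2,0); (0,2,2); (2,0,2); (2,2,0); (2,2,2)
TSO (8): (0,0,0); (0,0,2); (0,2,0); (0,2,2); (2,0,0); (2,0,2); (2,2,0); (2,2,2)
PSO (8): (0,0,0); (0,0,2); (0,2,0); (0,2,2); (2,0,0); (2,0,2); (2,2,0); (2,2,2)
target (2,0,0) ∈ {TSO,PSO}

SC:no TSO:yes PSO:yes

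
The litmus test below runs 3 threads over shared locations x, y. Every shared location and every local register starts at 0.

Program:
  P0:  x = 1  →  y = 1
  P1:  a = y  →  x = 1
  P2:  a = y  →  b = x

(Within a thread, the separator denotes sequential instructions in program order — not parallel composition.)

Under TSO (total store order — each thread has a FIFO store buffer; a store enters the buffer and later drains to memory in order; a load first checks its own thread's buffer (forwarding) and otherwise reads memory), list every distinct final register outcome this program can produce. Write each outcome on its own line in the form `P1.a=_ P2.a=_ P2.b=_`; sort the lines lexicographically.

outcome vector order: (P1.a,P2.a,P2.b)
|TSO outcomes| = 6

P1.a=0 P2.a=0 P2.b=0
P1.a=0 P2.a=0 P2.b=1
P1.a=0 P2.a=1 P2.b=1
P1.a=1 P2.a=0 P2.b=0
P1.a=1 P2.a=0 P2.b=1
P1.a=1 P2.a=1 P2.b=1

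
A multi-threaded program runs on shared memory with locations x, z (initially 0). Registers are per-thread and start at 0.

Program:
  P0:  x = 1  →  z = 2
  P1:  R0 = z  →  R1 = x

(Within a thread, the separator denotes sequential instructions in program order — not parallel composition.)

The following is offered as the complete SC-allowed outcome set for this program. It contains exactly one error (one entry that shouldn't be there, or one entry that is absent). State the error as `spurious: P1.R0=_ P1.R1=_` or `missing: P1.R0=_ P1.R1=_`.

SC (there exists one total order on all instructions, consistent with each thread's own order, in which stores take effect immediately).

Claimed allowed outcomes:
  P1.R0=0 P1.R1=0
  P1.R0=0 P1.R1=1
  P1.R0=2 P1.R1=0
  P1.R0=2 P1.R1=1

outcome vector order: (P1.R0,P1.R1)
under SC → 00; 01; 21
claimed∖SC = {20}

spurious: P1.R0=2 P1.R1=0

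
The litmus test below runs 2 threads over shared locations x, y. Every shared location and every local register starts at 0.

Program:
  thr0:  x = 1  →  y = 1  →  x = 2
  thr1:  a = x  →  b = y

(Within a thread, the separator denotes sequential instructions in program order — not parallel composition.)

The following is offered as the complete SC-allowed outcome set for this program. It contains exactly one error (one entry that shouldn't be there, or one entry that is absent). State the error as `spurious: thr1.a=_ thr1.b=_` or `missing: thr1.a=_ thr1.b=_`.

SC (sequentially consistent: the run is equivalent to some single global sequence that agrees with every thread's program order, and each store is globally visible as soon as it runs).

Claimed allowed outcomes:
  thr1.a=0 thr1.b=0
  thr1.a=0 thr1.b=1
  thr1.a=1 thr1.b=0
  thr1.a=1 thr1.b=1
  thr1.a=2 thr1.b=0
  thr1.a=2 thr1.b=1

spurious: thr1.a=2 thr1.b=0

outcome vector order: (thr1.a,thr1.b)
SC (5): 00, 01, 10, 11, 21
claimed∖SC = {20}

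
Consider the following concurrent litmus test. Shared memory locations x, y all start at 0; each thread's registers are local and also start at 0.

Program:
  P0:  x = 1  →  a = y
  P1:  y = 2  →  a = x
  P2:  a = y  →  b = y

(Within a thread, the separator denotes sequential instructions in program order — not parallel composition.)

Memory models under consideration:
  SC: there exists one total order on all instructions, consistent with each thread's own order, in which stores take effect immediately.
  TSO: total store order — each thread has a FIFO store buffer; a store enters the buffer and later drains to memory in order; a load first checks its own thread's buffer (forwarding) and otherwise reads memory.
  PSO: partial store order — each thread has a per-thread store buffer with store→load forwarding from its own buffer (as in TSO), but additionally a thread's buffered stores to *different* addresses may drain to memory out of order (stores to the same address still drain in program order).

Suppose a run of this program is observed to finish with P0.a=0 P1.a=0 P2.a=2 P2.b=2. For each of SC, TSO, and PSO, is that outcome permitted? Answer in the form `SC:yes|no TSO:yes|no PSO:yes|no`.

outcome vector order: (P0.a,P1.a,P2.a,P2.b)
SC (9): <0 1 0 0> <0 1 0 2> <0 1 2 2> <2 0 0 0> <2 0 0 2> <2 0 2 2> <2 1 0 0> <2 1 0 2> <2 1 2 2>
TSO (12): <0 0 0 0> <0 0 0 2> <0 0 2 2> <0 1 0 0> <0 1 0 2> <0 1 2 2> <2 0 0 0> <2 0 0 2> <2 0 2 2> <2 1 0 0> <2 1 0 2> <2 1 2 2>
PSO (12): <0 0 0 0> <0 0 0 2> <0 0 2 2> <0 1 0 0> <0 1 0 2> <0 1 2 2> <2 0 0 0> <2 0 0 2> <2 0 2 2> <2 1 0 0> <2 1 0 2> <2 1 2 2>
target <0 0 2 2> ∈ {TSO,PSO}

SC:no TSO:yes PSO:yes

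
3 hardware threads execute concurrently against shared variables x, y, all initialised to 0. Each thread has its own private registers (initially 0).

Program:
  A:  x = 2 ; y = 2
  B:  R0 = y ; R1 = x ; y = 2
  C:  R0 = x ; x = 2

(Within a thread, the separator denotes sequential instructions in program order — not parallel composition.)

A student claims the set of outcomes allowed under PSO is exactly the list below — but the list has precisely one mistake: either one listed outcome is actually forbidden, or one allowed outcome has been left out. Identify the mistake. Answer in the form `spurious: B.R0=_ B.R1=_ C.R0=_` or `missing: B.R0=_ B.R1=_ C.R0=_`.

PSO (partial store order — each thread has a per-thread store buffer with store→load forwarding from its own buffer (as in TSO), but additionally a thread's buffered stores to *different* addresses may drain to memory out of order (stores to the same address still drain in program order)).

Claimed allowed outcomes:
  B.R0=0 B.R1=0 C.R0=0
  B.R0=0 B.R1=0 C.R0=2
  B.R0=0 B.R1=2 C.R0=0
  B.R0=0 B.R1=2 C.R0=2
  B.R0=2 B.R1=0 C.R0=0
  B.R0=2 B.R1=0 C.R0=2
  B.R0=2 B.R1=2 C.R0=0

missing: B.R0=2 B.R1=2 C.R0=2

outcome vector order: (B.R0,B.R1,C.R0)
[PSO] allowed = {0/0/0; 0/0/2; 0/2/0; 0/2/2; 2/0/0; 2/0/2; 2/2/0; 2/2/2}
PSO∖claimed = {2/2/2}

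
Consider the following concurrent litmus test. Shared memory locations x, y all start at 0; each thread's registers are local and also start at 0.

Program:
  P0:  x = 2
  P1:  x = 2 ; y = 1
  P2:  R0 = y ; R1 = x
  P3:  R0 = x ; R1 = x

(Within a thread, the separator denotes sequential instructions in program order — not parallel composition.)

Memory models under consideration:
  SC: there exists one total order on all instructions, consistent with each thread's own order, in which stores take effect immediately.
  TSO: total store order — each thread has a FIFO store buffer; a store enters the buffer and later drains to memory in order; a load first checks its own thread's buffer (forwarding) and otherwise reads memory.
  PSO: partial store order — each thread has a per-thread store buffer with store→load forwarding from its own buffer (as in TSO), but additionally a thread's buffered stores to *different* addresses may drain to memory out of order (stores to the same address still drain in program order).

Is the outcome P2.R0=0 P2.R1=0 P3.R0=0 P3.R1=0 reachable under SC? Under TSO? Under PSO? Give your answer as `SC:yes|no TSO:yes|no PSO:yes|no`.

outcome vector order: (P2.R0,P2.R1,P3.R0,P3.R1)
[SC] allowed = {0/0/0/0 0/0/0/2 0/0/2/2 0/2/0/0 0/2/0/2 0/2/2/2 1/2/0/0 1/2/0/2 1/2/2/2}
[TSO] allowed = {0/0/0/0 0/0/0/2 0/0/2/2 0/2/0/0 0/2/0/2 0/2/2/2 1/2/0/0 1/2/0/2 1/2/2/2}
[PSO] allowed = {0/0/0/0 0/0/0/2 0/0/2/2 0/2/0/0 0/2/0/2 0/2/2/2 1/0/0/0 1/0/0/2 1/0/2/2 1/2/0/0 1/2/0/2 1/2/2/2}
target 0/0/0/0 ∈ {SC,TSO,PSO}

SC:yes TSO:yes PSO:yes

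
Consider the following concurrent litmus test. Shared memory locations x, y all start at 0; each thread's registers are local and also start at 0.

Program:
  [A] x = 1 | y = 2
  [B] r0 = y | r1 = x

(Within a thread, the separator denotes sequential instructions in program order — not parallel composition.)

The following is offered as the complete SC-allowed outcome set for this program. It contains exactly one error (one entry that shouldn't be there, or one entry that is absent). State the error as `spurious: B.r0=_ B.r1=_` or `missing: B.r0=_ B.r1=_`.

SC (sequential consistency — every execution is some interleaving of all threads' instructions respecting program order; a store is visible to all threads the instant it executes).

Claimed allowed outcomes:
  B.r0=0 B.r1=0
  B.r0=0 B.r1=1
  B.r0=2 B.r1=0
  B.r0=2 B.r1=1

spurious: B.r0=2 B.r1=0

outcome vector order: (B.r0,B.r1)
[SC] allowed = {00; 01; 21}
claimed∖SC = {20}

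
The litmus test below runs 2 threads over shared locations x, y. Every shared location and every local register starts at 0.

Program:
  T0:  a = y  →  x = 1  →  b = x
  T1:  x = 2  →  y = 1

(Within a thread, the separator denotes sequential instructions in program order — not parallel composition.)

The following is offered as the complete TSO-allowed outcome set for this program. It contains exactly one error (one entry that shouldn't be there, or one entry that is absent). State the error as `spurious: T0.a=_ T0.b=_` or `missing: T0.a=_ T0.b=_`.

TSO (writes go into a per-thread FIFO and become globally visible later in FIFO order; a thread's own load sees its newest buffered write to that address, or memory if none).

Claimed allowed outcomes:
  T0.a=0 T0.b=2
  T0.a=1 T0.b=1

missing: T0.a=0 T0.b=1

outcome vector order: (T0.a,T0.b)
[TSO] allowed = {01, 02, 11}
TSO∖claimed = {01}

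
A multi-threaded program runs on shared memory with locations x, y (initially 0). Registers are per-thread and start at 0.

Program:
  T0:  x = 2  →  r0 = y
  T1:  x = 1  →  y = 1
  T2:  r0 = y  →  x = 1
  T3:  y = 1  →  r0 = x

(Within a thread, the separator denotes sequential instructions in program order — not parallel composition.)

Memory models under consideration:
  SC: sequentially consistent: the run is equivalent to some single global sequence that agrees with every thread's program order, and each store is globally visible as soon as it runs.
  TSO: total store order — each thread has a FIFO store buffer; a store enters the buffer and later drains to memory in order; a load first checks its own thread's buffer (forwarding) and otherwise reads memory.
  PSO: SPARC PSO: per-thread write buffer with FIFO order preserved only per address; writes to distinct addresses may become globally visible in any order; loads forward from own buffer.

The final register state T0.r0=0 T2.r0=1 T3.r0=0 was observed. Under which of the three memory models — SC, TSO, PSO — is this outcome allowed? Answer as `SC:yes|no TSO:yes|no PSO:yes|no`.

SC:no TSO:yes PSO:yes

outcome vector order: (T0.r0,T2.r0,T3.r0)
SC: 10 outcomes — {<0 0 1>, <0 0 2>, <0 1 1>, <0 1 2>, <1 0 0>, <1 0 1>, <1 0 2>, <1 1 0>, <1 1 1>, <1 1 2>}
TSO: 12 outcomes — {<0 0 0>, <0 0 1>, <0 0 2>, <0 1 0>, <0 1 1>, <0 1 2>, <1 0 0>, <1 0 1>, <1 0 2>, <1 1 0>, <1 1 1>, <1 1 2>}
PSO: 12 outcomes — {<0 0 0>, <0 0 1>, <0 0 2>, <0 1 0>, <0 1 1>, <0 1 2>, <1 0 0>, <1 0 1>, <1 0 2>, <1 1 0>, <1 1 1>, <1 1 2>}
target <0 1 0> ∈ {TSO,PSO}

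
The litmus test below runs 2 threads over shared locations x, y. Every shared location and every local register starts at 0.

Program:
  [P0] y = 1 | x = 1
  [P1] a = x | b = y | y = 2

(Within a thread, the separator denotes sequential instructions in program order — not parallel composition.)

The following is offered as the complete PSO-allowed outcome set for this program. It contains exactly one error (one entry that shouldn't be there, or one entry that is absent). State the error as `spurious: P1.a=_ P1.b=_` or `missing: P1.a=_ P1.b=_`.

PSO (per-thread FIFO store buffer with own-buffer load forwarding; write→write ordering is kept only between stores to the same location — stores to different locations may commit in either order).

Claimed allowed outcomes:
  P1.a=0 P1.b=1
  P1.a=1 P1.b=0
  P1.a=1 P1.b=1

missing: P1.a=0 P1.b=0

outcome vector order: (P1.a,P1.b)
[PSO] allowed = {(0,0) (0,1) (1,0) (1,1)}
PSO∖claimed = {(0,0)}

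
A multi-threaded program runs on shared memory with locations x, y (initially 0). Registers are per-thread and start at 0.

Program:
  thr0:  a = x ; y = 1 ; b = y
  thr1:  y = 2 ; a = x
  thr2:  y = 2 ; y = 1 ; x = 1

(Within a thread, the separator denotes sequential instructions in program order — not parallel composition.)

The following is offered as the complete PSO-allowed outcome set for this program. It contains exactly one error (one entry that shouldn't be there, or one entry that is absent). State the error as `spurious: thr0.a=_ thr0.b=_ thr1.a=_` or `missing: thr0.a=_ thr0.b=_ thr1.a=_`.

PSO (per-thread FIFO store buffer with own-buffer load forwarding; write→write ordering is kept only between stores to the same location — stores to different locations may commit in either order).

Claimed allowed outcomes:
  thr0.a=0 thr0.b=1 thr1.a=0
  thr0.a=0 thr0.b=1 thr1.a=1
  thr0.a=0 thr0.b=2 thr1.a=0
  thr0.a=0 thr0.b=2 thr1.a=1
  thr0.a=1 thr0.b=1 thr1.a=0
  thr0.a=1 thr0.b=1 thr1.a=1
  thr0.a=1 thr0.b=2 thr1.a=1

outcome vector order: (thr0.a,thr0.b,thr1.a)
[PSO] allowed = {010 011 020 021 110 111 120 121}
PSO∖claimed = {120}

missing: thr0.a=1 thr0.b=2 thr1.a=0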